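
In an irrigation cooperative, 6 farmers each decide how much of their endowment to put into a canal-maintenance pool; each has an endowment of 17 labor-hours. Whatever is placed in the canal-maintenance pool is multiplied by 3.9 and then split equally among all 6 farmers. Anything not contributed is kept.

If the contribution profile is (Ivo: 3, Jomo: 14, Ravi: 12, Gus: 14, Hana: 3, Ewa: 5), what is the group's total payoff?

249.90 labor-hours

Total contributed: 3 + 14 + 12 + 14 + 3 + 5 = 51; total kept: 6 × 17 − 51 = 51.
The canal-maintenance pool pays out 3.9 × 51 = 198.90 in aggregate.
Group total = 51 + 198.90 = 249.90.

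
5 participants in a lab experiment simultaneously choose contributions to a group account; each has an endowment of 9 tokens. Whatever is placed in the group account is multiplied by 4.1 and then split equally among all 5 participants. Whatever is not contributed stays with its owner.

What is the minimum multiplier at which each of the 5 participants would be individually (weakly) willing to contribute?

A contributed unit returns (multiplier)/5 to its contributor.
This reaches 1 exactly when the multiplier is 5.

5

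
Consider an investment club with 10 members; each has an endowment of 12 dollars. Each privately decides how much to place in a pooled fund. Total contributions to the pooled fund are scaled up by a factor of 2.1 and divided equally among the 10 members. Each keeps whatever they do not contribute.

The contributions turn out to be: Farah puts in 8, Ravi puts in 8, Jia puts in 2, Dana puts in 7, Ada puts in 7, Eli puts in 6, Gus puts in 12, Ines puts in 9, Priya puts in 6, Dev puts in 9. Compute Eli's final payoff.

Total contributed: 8 + 8 + 2 + 7 + 7 + 6 + 12 + 9 + 6 + 9 = 74.
Each receives 2.1 × 74 / 10 = 15.54 from the pooled fund.
Eli keeps 12 − 6 = 6, so Eli's payoff is 6 + 15.54 = 21.54.

21.54 dollars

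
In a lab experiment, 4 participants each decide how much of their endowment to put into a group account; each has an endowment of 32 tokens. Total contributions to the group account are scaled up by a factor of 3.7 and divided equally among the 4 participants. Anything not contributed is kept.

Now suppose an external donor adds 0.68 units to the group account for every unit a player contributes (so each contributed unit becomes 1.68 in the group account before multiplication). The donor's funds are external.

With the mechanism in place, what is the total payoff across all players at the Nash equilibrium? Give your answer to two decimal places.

With the mechanism, a contributed unit returns 3.7 × 1.68 / 4 = 1.5540 per unit of net cost to the contributor — now above 1 — so contributing fully is weakly dominant for every player.
At the Nash equilibrium everyone contributes 32. Group total payoff = 3.7 × 1.68 × 128 = 795.65.

795.65 tokens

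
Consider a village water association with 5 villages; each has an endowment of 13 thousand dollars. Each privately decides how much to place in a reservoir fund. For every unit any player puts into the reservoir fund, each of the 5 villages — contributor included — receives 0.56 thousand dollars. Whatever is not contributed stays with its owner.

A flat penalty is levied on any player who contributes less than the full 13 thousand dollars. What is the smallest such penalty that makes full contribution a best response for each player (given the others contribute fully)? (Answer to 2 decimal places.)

5.72 thousand dollars

Given the others contribute fully, the best deviation is to contribute 0 (any partial contribution still incurs the fine and gives up units whose private return 0.56 is below 1).
Deviating from 13 to 0 saves 13 thousand dollars but forfeits the deviator's share of the drop in the reservoir fund: 0.56 × 13 = 7.28.
So the deviation gain is 13 − 7.28 = 5.72, and the fine must be at least 5.72 thousand dollars to wipe it out.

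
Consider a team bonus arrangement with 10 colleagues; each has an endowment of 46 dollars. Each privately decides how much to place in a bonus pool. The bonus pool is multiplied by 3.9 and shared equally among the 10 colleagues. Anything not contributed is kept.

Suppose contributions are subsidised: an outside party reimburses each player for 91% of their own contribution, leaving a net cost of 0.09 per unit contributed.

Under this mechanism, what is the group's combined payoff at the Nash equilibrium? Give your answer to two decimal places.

With the mechanism, a contributed unit returns (3.9/10) / 0.09 = 4.3333 per unit of net cost to the contributor — now above 1 — so contributing fully is weakly dominant for every player.
At the Nash equilibrium everyone contributes 46. Group total payoff = 10 × (46 × 0.91 + 3.9 × 46) = 2212.60.

2212.60 dollars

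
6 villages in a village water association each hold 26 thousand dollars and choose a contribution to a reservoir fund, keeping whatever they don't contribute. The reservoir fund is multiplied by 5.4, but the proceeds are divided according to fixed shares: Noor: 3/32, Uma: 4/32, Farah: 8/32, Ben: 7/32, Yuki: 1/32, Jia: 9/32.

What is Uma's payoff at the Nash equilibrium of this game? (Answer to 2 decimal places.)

A player with share s gets back 5.4·s per unit contributed, so full contribution is dominant for anyone with s > 1/5.4 = 0.1852 and zero contribution is dominant for anyone below.
Farah, Ben and Jia are above the threshold, contributing 26 each; the remaining 3 contribute 0. Total contributed: 78.
Uma keeps 26 and receives 5.4 × 78 × 4/32 = 52.65 from the reservoir fund, for a payoff of 78.65.

78.65 thousand dollars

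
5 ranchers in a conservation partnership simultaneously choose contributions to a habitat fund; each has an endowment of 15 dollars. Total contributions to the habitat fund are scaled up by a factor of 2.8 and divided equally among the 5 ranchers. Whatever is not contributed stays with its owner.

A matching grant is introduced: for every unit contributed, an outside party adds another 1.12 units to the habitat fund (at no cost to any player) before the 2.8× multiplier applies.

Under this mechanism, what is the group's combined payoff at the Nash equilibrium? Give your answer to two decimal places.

Under the mechanism each unit contributed yields 2.8 × 2.12 / 5 = 1.1872 back to its contributor per unit of net cost, which exceeds 1, making full contribution the dominant choice for everyone.
So the Nash equilibrium is full contribution by all 5; the group earns 2.8 × 2.12 × 75 = 445.20.

445.20 dollars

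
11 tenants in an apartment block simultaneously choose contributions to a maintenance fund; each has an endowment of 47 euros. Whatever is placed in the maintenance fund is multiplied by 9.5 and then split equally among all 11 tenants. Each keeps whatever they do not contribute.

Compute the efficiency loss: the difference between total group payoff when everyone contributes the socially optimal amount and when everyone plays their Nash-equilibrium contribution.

Each contributed unit returns 9.5/11 = 0.8636 to its contributor — below 1 — so contributing 0 is dominant for every player. At the Nash equilibrium everyone keeps their 47, and the group total is 11 × 47 = 517.
Each contributed unit returns 9.500 to the group as a whole (0.8636 to each of 11 players), which exceeds 1, so the social optimum is full contribution: group total = 9.500 × 517 = 4911.50.
Efficiency loss = 4911.50 − 517 = 4394.50.

4394.50 euros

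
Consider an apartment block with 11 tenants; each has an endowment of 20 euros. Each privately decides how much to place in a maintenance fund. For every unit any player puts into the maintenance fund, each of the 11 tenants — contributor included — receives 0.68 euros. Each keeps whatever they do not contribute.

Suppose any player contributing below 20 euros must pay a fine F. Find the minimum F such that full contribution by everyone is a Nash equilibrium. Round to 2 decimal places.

6.40 euros

Given the others contribute fully, the best deviation is to contribute 0 (any partial contribution still incurs the fine and gives up units whose private return 0.68 is below 1).
Deviating from 20 to 0 saves 20 euros but forfeits the deviator's share of the drop in the maintenance fund: 0.68 × 20 = 13.60.
So the deviation gain is 20 − 13.60 = 6.40, and the fine must be at least 6.40 euros to wipe it out.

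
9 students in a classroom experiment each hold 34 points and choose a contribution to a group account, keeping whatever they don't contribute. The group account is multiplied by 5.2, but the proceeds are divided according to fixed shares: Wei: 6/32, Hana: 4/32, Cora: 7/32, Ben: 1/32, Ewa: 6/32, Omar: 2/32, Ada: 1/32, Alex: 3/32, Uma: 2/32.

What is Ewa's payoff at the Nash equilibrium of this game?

67.15 points

A player with share s gets back 5.2·s per unit contributed, so full contribution is dominant for anyone with s > 1/5.2 = 0.1923 and zero contribution is dominant for anyone below.
Cora alone (share 7/32) is above the threshold, contributing 34; the remaining 8 contribute 0. Total contributed: 34.
Ewa keeps 34 and receives 5.2 × 34 × 6/32 = 33.15 from the group account, for a payoff of 67.15.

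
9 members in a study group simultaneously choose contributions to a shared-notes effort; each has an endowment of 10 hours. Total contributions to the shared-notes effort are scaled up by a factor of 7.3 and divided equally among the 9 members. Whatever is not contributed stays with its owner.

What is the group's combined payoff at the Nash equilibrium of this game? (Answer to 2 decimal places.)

90.00 hours

Each contributed unit returns 7.3/9 = 0.8111 to its contributor — below 1 — so contributing 0 is dominant for every player. At the Nash equilibrium everyone keeps their 10, and the group total is 9 × 10 = 90.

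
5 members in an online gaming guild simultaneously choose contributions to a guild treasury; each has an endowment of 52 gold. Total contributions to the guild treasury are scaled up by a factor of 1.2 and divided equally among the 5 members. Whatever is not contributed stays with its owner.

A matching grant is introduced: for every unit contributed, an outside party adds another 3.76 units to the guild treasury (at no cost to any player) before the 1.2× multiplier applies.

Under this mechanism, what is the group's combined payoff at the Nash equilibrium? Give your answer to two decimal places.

1485.12 gold

Under the mechanism each unit contributed yields 1.2 × 4.76 / 5 = 1.1424 back to its contributor per unit of net cost, which exceeds 1, making full contribution the dominant choice for everyone.
At the Nash equilibrium everyone contributes 52. Group total payoff = 1.2 × 4.76 × 260 = 1485.12.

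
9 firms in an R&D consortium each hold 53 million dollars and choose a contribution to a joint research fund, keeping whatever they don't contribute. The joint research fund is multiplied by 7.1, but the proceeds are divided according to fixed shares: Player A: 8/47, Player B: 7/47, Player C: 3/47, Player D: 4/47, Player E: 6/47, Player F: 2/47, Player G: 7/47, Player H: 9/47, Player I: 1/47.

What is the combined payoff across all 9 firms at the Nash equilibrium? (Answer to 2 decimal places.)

1770.20 million dollars

A player with share s gets back 7.1·s per unit contributed, so full contribution is dominant for anyone with s > 1/7.1 = 0.1408 and zero contribution is dominant for anyone below.
The shares above 0.1408 belong to Player A, Player B, Player G and Player H, contributing 53 each; the remaining 5 contribute 0. Total contributed: 212.
The joint research fund pays out 7.1 × 212 = 1505.20 in total (split across the unequal shares, but the aggregate is all that matters for the group sum).
The 5 free-riders keep 53 each, adding 265. Group total = 265 + 1505.20 = 1770.20.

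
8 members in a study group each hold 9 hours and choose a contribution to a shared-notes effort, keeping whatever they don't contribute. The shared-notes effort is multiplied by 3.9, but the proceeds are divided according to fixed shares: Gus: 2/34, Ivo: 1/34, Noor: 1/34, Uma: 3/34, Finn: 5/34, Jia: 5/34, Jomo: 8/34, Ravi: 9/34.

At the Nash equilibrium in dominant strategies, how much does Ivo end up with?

10.03 hours

Player j's private return per contributed unit is 3.9 × (j's share). Contributing is weakly dominant for j when that share is at least 1/3.9 = 0.2564, and contributing 0 is dominant otherwise.
Only Ravi (9/34) clears that bar, contributing 9; the remaining 7 contribute 0. Total contributed: 9.
Ivo keeps 9 and receives 3.9 × 9 × 1/34 = 1.03 from the shared-notes effort, for a payoff of 10.03.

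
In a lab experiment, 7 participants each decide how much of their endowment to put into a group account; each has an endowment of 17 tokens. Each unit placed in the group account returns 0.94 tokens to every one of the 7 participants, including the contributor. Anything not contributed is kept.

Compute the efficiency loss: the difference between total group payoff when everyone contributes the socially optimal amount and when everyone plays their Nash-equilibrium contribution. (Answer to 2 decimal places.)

664.02 tokens

The private return per contributed unit is 0.94 < 1, so contributing 0 is dominant for every player. At the Nash equilibrium everyone keeps their 17, and the group total is 7 × 17 = 119.
Each contributed unit returns 6.580 to the group as a whole (0.94 to each of 7 players), which exceeds 1, so the social optimum is full contribution: group total = 6.580 × 119 = 783.02.
Efficiency loss = 783.02 − 119 = 664.02.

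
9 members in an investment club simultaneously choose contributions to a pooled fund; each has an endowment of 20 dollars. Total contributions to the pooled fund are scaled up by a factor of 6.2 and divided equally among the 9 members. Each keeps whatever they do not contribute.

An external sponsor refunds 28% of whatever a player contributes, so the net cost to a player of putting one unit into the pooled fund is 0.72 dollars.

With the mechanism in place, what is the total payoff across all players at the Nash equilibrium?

With the mechanism, a contributed unit returns (6.2/9) / 0.72 = 0.9568 per unit of net cost — still below 1 — so contributing 0 remains dominant for every player.
Everyone keeps their endowment and the group total is 9 × 20 = 180.

180.00 dollars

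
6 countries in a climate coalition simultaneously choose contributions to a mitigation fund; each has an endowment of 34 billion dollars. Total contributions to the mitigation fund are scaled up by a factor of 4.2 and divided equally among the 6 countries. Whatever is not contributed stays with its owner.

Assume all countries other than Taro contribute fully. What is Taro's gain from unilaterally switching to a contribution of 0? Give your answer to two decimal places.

Switching from a contribution of 34 to 0 lets Taro keep an extra 34 billion dollars, but lowers the mitigation fund by 34, which costs Taro their own share of that drop: 4.2/6 × 34 = 23.80.
Net gain = 34 − 23.80 = 10.20. The private return per contributed unit (0.7000) is below 1, so free-riding is indeed the best response regardless of what the others do.

10.20 billion dollars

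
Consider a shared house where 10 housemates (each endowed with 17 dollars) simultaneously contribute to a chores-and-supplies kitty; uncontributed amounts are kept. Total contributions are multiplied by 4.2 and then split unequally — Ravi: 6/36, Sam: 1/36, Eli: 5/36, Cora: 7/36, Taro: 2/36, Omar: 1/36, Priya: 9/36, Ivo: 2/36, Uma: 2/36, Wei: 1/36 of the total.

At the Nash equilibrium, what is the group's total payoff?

A player with share s gets back 4.2·s per unit contributed, so full contribution is dominant for anyone with s > 1/4.2 = 0.2381 and zero contribution is dominant for anyone below.
Only Priya (9/36) clears that bar, contributing 17; the remaining 9 contribute 0. Total contributed: 17.
The chores-and-supplies kitty pays out 4.2 × 17 = 71.40 in total (split across the unequal shares, but the aggregate is all that matters for the group sum).
The 9 free-riders keep 17 each, adding 153. Group total = 153 + 71.40 = 224.40.

224.40 dollars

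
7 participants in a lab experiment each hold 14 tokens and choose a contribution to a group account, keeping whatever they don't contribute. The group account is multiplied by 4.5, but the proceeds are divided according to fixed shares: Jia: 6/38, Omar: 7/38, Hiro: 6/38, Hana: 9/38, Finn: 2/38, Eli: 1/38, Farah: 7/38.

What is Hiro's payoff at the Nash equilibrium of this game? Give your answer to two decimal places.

23.95 tokens

Player j's private return per contributed unit is 4.5 × (j's share). Contributing is weakly dominant for j when that share is at least 1/4.5 = 0.2222, and contributing 0 is dominant otherwise.
The only share above 0.2222 is Hana's 9/38, contributing 14; the remaining 6 contribute 0. Total contributed: 14.
Hiro keeps 14 and receives 4.5 × 14 × 6/38 = 9.95 from the group account, for a payoff of 23.95.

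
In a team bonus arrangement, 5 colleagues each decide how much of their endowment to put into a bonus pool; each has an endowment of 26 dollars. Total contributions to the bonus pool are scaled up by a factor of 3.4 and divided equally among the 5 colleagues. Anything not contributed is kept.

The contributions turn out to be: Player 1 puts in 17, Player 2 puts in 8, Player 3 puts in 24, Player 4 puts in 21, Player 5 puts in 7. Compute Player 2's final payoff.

70.36 dollars

Total contributed: 17 + 8 + 24 + 21 + 7 = 77.
Each receives 3.4 × 77 / 5 = 52.36 from the bonus pool.
Player 2 keeps 26 − 8 = 18, so Player 2's payoff is 18 + 52.36 = 70.36.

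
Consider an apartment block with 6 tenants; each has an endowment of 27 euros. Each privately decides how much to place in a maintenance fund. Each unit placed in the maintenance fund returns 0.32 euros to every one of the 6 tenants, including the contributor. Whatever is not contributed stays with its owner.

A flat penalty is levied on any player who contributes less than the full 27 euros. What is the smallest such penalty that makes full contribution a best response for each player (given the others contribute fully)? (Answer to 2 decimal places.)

Given the others contribute fully, the best deviation is to contribute 0 (any partial contribution still incurs the fine and gives up units whose private return 0.32 is below 1).
Deviating from 27 to 0 saves 27 euros but forfeits the deviator's share of the drop in the maintenance fund: 0.32 × 27 = 8.64.
So the deviation gain is 27 − 8.64 = 18.36, and the fine must be at least 18.36 euros to wipe it out.

18.36 euros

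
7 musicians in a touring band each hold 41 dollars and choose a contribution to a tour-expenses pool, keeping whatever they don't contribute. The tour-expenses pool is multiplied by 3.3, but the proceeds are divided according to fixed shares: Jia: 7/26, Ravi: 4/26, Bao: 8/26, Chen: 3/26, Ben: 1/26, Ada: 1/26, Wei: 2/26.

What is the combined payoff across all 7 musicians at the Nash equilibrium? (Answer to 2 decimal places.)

Each unit j contributes comes back to j as 3.3 × (j's share), so j prefers to contribute only if that share exceeds 1/3.3 = 0.3030; otherwise keeping the unit dominates.
Only Bao (8/26) clears that bar, contributing 41; the remaining 6 contribute 0. Total contributed: 41.
The tour-expenses pool pays out 3.3 × 41 = 135.30 in total (split across the unequal shares, but the aggregate is all that matters for the group sum).
The 6 free-riders keep 41 each, adding 246. Group total = 246 + 135.30 = 381.30.

381.30 dollars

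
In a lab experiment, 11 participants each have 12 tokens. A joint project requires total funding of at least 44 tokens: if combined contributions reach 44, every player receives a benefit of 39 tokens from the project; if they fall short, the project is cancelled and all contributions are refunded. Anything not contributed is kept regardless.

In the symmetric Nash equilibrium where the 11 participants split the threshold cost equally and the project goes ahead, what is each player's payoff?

47 tokens

Equal share of the threshold: 44/11 = 4.
At this profile no one gains by cutting their contribution: any cut drops the total below 44, the project is cancelled, contributions are refunded, and the deviator ends with 12, which is less than 12 − 4 + 39 = 47. Contributing more than 4 just wastes the excess. So contributing exactly 4 is a best response.
Each player's payoff: 12 − 4 + 39 = 47.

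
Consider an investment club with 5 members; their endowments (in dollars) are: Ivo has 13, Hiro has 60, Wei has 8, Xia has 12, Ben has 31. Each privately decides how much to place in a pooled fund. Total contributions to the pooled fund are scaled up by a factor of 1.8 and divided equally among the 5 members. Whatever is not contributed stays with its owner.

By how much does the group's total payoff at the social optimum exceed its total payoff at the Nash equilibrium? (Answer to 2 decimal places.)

The private return per contributed unit is 1.8/5 = 0.3600 < 1 for every player regardless of endowment, so the Nash equilibrium is zero contribution and the group total is Σ E_j = 13 + 60 + 8 + 12 + 31 = 124.
Each contributed unit returns 1.800 to the group, so the social optimum is full contribution by everyone: group total = 1.800 × 124 = 223.20.
Efficiency loss = (1.800 − 1) × 124 = 99.20.

99.20 dollars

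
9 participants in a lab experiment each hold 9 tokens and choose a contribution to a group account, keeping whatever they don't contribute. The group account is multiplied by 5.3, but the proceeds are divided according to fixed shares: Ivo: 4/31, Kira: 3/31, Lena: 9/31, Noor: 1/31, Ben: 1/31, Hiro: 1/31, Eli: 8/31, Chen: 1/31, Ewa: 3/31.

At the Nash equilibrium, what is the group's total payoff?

Player j's private return per contributed unit is 5.3 × (j's share). Contributing is weakly dominant for j when that share is at least 1/5.3 = 0.1887, and contributing 0 is dominant otherwise.
The shares above 0.1887 belong to Lena and Eli, contributing 9 each; the remaining 7 contribute 0. Total contributed: 18.
The group account pays out 5.3 × 18 = 95.40 in total (split across the unequal shares, but the aggregate is all that matters for the group sum).
The 7 free-riders keep 9 each, adding 63. Group total = 63 + 95.40 = 158.40.

158.40 tokens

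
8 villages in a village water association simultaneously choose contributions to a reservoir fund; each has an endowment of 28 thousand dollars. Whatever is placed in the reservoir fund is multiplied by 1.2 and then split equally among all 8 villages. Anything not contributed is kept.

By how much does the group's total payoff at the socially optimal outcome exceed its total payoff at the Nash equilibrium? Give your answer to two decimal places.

Each contributed unit returns 1.2/8 = 0.1500 to its contributor — below 1 — so contributing 0 is dominant for every player. At the Nash equilibrium everyone keeps their 28, and the group total is 8 × 28 = 224.
Each contributed unit returns 1.200 to the group as a whole (0.1500 to each of 8 players), which exceeds 1, so the social optimum is full contribution: group total = 1.200 × 224 = 268.80.
Efficiency loss = 268.80 − 224 = 44.80.

44.80 thousand dollars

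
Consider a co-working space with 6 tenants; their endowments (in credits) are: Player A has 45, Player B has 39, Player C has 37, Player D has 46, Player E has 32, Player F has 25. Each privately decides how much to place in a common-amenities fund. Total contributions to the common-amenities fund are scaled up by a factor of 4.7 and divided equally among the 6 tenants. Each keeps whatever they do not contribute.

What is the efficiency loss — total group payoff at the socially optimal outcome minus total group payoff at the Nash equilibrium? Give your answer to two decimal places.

828.80 credits

The private return per contributed unit is 4.7/6 = 0.7833 < 1 for every player regardless of endowment, so the Nash equilibrium is zero contribution and the group total is Σ E_j = 45 + 39 + 37 + 46 + 32 + 25 = 224.
Each contributed unit returns 4.700 to the group, so the social optimum is full contribution by everyone: group total = 4.700 × 224 = 1052.80.
Efficiency loss = (4.700 − 1) × 224 = 828.80.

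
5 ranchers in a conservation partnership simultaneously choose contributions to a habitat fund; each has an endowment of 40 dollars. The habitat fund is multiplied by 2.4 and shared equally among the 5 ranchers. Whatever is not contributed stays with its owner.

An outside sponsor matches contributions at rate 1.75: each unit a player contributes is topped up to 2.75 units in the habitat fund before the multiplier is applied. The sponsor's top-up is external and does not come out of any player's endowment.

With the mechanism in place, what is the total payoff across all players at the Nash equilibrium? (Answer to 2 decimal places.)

1320.00 dollars

The effective private return per unit is now 2.4 × 2.75 / 5 = 1.3200 > 1, so every player's dominant strategy flips to full contribution.
At the Nash equilibrium everyone contributes 40. Group total payoff = 2.4 × 2.75 × 200 = 1320.00.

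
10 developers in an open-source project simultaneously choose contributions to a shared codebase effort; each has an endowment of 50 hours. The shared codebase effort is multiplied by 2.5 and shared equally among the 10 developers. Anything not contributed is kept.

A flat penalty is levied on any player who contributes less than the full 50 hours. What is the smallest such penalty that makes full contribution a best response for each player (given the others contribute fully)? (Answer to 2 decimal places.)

37.50 hours

Given the others contribute fully, the best deviation is to contribute 0 (any partial contribution still incurs the fine and gives up units whose private return 0.2500 is below 1).
Deviating from 50 to 0 saves 50 hours but forfeits the deviator's share of the drop in the shared codebase effort: 2.5/10 × 50 = 12.50.
So the deviation gain is 50 − 12.50 = 37.50, and the fine must be at least 37.50 hours to wipe it out.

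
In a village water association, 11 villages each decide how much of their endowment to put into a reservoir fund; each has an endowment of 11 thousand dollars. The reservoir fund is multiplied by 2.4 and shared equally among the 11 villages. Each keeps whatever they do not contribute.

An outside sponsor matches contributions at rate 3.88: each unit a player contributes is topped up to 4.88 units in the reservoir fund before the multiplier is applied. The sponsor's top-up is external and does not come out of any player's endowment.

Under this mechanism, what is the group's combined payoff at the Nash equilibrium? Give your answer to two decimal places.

Under the mechanism each unit contributed yields 2.4 × 4.88 / 11 = 1.0647 back to its contributor per unit of net cost, which exceeds 1, making full contribution the dominant choice for everyone.
So the Nash equilibrium is full contribution by all 11; the group earns 2.4 × 4.88 × 121 = 1417.15.

1417.15 thousand dollars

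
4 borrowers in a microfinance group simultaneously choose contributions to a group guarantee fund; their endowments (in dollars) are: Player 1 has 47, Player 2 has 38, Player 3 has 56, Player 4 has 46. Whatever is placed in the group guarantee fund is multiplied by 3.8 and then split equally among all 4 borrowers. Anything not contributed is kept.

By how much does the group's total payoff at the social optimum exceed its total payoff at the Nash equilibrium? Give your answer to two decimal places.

523.60 dollars

The private return per contributed unit is 3.8/4 = 0.9500 < 1 for every player regardless of endowment, so the Nash equilibrium is zero contribution and the group total is Σ E_j = 47 + 38 + 56 + 46 = 187.
Each contributed unit returns 3.800 to the group, so the social optimum is full contribution by everyone: group total = 3.800 × 187 = 710.60.
Efficiency loss = (3.800 − 1) × 187 = 523.60.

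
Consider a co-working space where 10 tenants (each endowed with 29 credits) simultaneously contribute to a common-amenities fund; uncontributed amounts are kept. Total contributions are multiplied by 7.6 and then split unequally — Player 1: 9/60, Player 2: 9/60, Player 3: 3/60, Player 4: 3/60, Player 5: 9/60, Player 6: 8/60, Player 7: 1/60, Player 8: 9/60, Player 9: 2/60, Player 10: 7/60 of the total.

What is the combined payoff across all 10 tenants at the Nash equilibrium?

A player with share s gets back 7.6·s per unit contributed, so full contribution is dominant for anyone with s > 1/7.6 = 0.1316 and zero contribution is dominant for anyone below.
Player 1, Player 2, Player 5, Player 6 and Player 8 are above the threshold, contributing 29 each; the remaining 5 contribute 0. Total contributed: 145.
The common-amenities fund pays out 7.6 × 145 = 1102.00 in total (split across the unequal shares, but the aggregate is all that matters for the group sum).
The 5 free-riders keep 29 each, adding 145. Group total = 145 + 1102.00 = 1247.00.

1247.00 credits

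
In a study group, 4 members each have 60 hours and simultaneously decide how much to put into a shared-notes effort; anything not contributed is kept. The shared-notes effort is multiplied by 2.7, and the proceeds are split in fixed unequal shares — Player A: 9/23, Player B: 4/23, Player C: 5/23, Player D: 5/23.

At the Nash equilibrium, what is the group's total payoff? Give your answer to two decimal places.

A player with share s gets back 2.7·s per unit contributed, so full contribution is dominant for anyone with s > 1/2.7 = 0.3704 and zero contribution is dominant for anyone below.
Only Player A (9/23) clears that bar, contributing 60; the remaining 3 contribute 0. Total contributed: 60.
The shared-notes effort pays out 2.7 × 60 = 162.00 in total (split across the unequal shares, but the aggregate is all that matters for the group sum).
The 3 free-riders keep 60 each, adding 180. Group total = 180 + 162.00 = 342.00.

342.00 hours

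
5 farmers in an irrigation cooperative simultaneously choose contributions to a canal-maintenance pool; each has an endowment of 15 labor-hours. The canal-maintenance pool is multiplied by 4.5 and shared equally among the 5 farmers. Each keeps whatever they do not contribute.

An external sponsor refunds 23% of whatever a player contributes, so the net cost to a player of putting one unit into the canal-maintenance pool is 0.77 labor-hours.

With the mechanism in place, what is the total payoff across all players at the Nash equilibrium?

With the mechanism, a contributed unit returns (4.5/5) / 0.77 = 1.1688 per unit of net cost to the contributor — now above 1 — so contributing fully is weakly dominant for every player.
At the Nash equilibrium everyone contributes 15. Group total payoff = 5 × (15 × 0.23 + 4.5 × 15) = 354.75.

354.75 labor-hours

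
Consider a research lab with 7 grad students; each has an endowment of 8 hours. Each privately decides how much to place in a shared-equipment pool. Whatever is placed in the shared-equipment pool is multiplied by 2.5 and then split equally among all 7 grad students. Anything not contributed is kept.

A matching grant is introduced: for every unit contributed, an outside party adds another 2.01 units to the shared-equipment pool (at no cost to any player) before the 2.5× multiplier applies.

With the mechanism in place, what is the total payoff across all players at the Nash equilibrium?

421.40 hours

Under the mechanism each unit contributed yields 2.5 × 3.01 / 7 = 1.0750 back to its contributor per unit of net cost, which exceeds 1, making full contribution the dominant choice for everyone.
At the Nash equilibrium everyone contributes 8. Group total payoff = 2.5 × 3.01 × 56 = 421.40.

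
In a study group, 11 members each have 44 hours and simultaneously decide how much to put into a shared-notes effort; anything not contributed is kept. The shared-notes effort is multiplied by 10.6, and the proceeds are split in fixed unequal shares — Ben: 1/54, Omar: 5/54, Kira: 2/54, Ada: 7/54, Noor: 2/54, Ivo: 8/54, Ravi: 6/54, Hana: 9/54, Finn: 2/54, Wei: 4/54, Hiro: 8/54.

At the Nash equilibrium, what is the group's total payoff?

2596.00 hours

A player with share s gets back 10.6·s per unit contributed, so full contribution is dominant for anyone with s > 1/10.6 = 0.0943 and zero contribution is dominant for anyone below.
Ada, Ivo, Ravi, Hana and Hiro are above the threshold, contributing 44 each; the remaining 6 contribute 0. Total contributed: 220.
The shared-notes effort pays out 10.6 × 220 = 2332.00 in total (split across the unequal shares, but the aggregate is all that matters for the group sum).
The 6 free-riders keep 44 each, adding 264. Group total = 264 + 2332.00 = 2596.00.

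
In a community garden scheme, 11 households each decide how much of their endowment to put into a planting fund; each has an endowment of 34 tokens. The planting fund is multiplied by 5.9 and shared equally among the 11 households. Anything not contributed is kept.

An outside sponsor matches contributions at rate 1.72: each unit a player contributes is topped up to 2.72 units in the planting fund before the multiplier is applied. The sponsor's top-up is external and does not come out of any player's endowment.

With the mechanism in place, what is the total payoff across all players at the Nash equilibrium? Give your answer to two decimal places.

6001.95 tokens

With the mechanism, a contributed unit returns 5.9 × 2.72 / 11 = 1.4589 per unit of net cost to the contributor — now above 1 — so contributing fully is weakly dominant for every player.
At the Nash equilibrium everyone contributes 34. Group total payoff = 5.9 × 2.72 × 374 = 6001.95.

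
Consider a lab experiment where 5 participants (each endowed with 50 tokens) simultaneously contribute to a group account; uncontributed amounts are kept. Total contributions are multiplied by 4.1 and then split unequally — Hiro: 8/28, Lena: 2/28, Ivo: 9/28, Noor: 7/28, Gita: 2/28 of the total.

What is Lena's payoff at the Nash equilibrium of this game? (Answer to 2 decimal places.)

A player with share s gets back 4.1·s per unit contributed, so full contribution is dominant for anyone with s > 1/4.1 = 0.2439 and zero contribution is dominant for anyone below.
Hiro, Ivo and Noor clear that bar, contributing 50 each; the remaining 2 contribute 0. Total contributed: 150.
Lena keeps 50 and receives 4.1 × 150 × 2/28 = 43.93 from the group account, for a payoff of 93.93.

93.93 tokens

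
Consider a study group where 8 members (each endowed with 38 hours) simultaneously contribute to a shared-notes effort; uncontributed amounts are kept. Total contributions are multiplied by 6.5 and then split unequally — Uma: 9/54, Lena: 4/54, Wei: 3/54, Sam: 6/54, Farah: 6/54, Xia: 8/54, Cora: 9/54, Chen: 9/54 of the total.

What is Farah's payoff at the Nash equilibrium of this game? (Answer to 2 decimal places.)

Player j's private return per contributed unit is 6.5 × (j's share). Contributing is weakly dominant for j when that share is at least 1/6.5 = 0.1538, and contributing 0 is dominant otherwise.
The shares above 0.1538 belong to Uma, Cora and Chen, contributing 38 each; the remaining 5 contribute 0. Total contributed: 114.
Farah keeps 38 and receives 6.5 × 114 × 6/54 = 82.33 from the shared-notes effort, for a payoff of 120.33.

120.33 hours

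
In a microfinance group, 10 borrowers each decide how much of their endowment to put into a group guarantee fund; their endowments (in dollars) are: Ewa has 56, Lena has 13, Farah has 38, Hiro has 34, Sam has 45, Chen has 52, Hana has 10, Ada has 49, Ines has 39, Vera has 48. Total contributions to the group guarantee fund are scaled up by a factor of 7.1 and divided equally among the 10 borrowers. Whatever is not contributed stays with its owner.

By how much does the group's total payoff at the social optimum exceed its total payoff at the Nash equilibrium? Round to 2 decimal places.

2342.40 dollars

The private return per contributed unit is 7.1/10 = 0.7100 < 1 for every player regardless of endowment, so the Nash equilibrium is zero contribution and the group total is Σ E_j = 56 + 13 + 38 + 34 + 45 + 52 + 10 + 49 + 39 + 48 = 384.
Each contributed unit returns 7.100 to the group, so the social optimum is full contribution by everyone: group total = 7.100 × 384 = 2726.40.
Efficiency loss = (7.100 − 1) × 384 = 2342.40.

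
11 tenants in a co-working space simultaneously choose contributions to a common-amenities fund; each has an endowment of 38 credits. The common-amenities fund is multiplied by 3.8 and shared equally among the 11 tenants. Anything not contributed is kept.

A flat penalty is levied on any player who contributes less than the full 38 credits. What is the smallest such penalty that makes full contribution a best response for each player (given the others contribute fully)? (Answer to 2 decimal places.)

Given the others contribute fully, the best deviation is to contribute 0 (any partial contribution still incurs the fine and gives up units whose private return 0.3455 is below 1).
Deviating from 38 to 0 saves 38 credits but forfeits the deviator's share of the drop in the common-amenities fund: 3.8/11 × 38 = 13.13.
So the deviation gain is 38 − 13.13 = 24.87, and the fine must be at least 24.87 credits to wipe it out.

24.87 credits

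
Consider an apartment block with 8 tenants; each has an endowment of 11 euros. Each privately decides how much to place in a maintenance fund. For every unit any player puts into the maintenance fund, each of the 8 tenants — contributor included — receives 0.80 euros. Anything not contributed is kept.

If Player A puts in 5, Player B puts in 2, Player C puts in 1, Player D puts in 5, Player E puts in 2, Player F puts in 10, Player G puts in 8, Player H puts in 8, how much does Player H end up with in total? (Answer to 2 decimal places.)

35.80 euros

Total contributed: 5 + 2 + 1 + 5 + 2 + 10 + 8 + 8 = 41.
Each receives 0.80 × 41 = 32.80 from the maintenance fund.
Player H keeps 11 − 8 = 3, so Player H's payoff is 3 + 32.80 = 35.80.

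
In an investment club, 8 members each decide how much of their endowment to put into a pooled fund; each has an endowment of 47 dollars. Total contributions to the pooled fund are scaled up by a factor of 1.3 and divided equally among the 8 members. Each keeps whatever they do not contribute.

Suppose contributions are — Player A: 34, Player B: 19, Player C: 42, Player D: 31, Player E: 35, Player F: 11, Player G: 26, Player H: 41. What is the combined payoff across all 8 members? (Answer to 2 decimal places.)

447.70 dollars

Total contributed: 34 + 19 + 42 + 31 + 35 + 11 + 26 + 41 = 239; total kept: 8 × 47 − 239 = 137.
The pooled fund pays out 1.3 × 239 = 310.70 in aggregate.
Group total = 137 + 310.70 = 447.70.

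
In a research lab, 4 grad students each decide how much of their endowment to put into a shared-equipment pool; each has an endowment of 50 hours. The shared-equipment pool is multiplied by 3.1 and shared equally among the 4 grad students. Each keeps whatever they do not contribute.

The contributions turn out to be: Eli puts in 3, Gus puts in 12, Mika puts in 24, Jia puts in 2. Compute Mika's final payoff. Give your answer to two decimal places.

57.78 hours

Total contributed: 3 + 12 + 24 + 2 = 41.
Each receives 3.1 × 41 / 4 = 31.78 from the shared-equipment pool.
Mika keeps 50 − 24 = 26, so Mika's payoff is 26 + 31.78 = 57.78.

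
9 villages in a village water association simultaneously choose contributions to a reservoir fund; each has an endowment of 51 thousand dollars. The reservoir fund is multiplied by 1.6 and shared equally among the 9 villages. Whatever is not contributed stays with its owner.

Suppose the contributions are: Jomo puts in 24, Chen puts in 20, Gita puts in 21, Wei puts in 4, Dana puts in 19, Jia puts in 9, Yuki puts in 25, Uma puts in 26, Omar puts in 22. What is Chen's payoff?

Total contributed: 24 + 20 + 21 + 4 + 19 + 9 + 25 + 26 + 22 = 170.
Each receives 1.6 × 170 / 9 = 30.22 from the reservoir fund.
Chen keeps 51 − 20 = 31, so Chen's payoff is 31 + 30.22 = 61.22.

61.22 thousand dollars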